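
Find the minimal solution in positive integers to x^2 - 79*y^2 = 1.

First expand sqrt(79) as a continued fraction. With x_i = (sqrt(79) + m_i)/d_i and (m_0, d_0) = (0, 1): a_0 = floor(sqrt(79)) = 8, since 8^2 = 64 <= 79 < 81 = 9^2.
Iterate m_{i+1} = d_i*a_i - m_i, d_{i+1} = (79 - m_{i+1}^2)/d_i, a_{i+1} = floor((a_0 + m_{i+1})/d_{i+1}):
  m_1 = 1*8 - 0 = 8, d_1 = (79 - 8^2)/1 = 15/1 = 15, a_1 = floor((8 + 8)/15) = 1.
  m_2 = 15*1 - 8 = 7, d_2 = (79 - 7^2)/15 = 30/15 = 2, a_2 = floor((8 + 7)/2) = 7.
  m_3 = 2*7 - 7 = 7, d_3 = (79 - 7^2)/2 = 30/2 = 15, a_3 = floor((8 + 7)/15) = 1.
  m_4 = 15*1 - 7 = 8, d_4 = (79 - 8^2)/15 = 15/15 = 1, a_4 = floor((8 + 8)/1) = 16.
  m_5 = 1*16 - 8 = 8, d_5 = (79 - 8^2)/1 = 15/1 = 15: (m_5, d_5) = (m_1, d_1) = (8, 15), so from here the quotients repeat a_1, ..., a_4; the period length is 4.
So sqrt(79) = [8; (1, 7, 1, 16)] with period length k = 4.
k is even, so the fundamental solution of x^2 - 79y^2 = 1 is (p_{k-1}, q_{k-1}) = (p_3, q_3); compute convergents through index 3.
Convergents (p_i = a_i*p_{i-1} + p_{i-2}, q_i = a_i*q_{i-1} + q_{i-2} with p_{-2}=0, p_{-1}=1, q_{-2}=1, q_{-1}=0):
  i=0: a_0=8, p_0 = 8*1 + 0 = 8, q_0 = 8*0 + 1 = 1.
  i=1: a_1=1, p_1 = 1*8 + 1 = 9, q_1 = 1*1 + 0 = 1.
  i=2: a_2=7, p_2 = 7*9 + 8 = 71, q_2 = 7*1 + 1 = 8.
  i=3: a_3=1, p_3 = 1*71 + 9 = 80, q_3 = 1*8 + 1 = 9.
Check: 80^2 - 79*9^2 = 6400 - 6399 = 1, so (x, y) = (80, 9) solves the equation, and by the theorem it is the least positive solution.

(x, y) = (80, 9)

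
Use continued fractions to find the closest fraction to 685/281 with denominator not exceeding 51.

Expand x = 685/281 as a continued fraction with the Euclidean algorithm:
  685 = 2*281 + 123, so a_0 = 2.
  281 = 2*123 + 35, so a_1 = 2.
  123 = 3*35 + 18, so a_2 = 3.
  35 = 1*18 + 17, so a_3 = 1.
  18 = 1*17 + 1, so a_4 = 1.
  17 = 17*1 + 0, so a_5 = 17.
so x = [2; 2, 3, 1, 1, 17].
Convergents (p_i = a_i*p_{i-1} + p_{i-2}, q_i = a_i*q_{i-1} + q_{i-2} with p_{-2}=0, p_{-1}=1, q_{-2}=1, q_{-1}=0), until the denominator exceeds 51:
  i=0: a_0=2, p_0 = 2*1 + 0 = 2, q_0 = 2*0 + 1 = 1.
  i=1: a_1=2, p_1 = 2*2 + 1 = 5, q_1 = 2*1 + 0 = 2.
  i=2: a_2=3, p_2 = 3*5 + 2 = 17, q_2 = 3*2 + 1 = 7.
  i=3: a_3=1, p_3 = 1*17 + 5 = 22, q_3 = 1*7 + 2 = 9.
  i=4: a_4=1, p_4 = 1*22 + 17 = 39, q_4 = 1*9 + 7 = 16.
  i=5: a_5=17, p_5 = 17*39 + 22 = 685, q_5 = 17*16 + 9 = 281.
q_5 = 281 > 51, so the last convergent with denominator <= 51 is p_4/q_4 = 39/16.
The closest fraction with denominator <= 51 is either p_4/q_4 or the intermediate fraction (k*p_4 + p_3)/(k*q_4 + q_3) with the largest k >= 1 whose denominator stays <= 51; these approach x as k grows, and every other convergent or intermediate fraction in range is farther away.
Largest k: floor((51 - q_3)/q_4) = floor((51 - 9)/16) = 2.
That gives (2*39 + 22)/(2*16 + 9) = 100/41.
Compare the errors: |x - 39/16| = |685*16 - 39*281|/(281*16) = 1/4496, and |x - 100/41| = |685*41 - 100*281|/(281*41) = 15/11521.
Cross-multiplying, 1*11521 = 11521 < 67440 = 15*4496, so 1/4496 is smaller: the convergent 39/16 is closer to x than 100/41.

39/16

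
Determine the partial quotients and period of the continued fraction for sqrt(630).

[25; (10, 50)]

Write x_i = (sqrt(630) + m_i)/d_i with (m_0, d_0) = (0, 1). a_0 = floor(sqrt(630)) = 25, since 25^2 = 625 <= 630 < 676 = 26^2.
Iterate m_{i+1} = d_i*a_i - m_i, d_{i+1} = (630 - m_{i+1}^2)/d_i, a_{i+1} = floor((a_0 + m_{i+1})/d_{i+1}):
  m_1 = 1*25 - 0 = 25, d_1 = (630 - 25^2)/1 = 5/1 = 5, a_1 = floor((25 + 25)/5) = 10.
  m_2 = 5*10 - 25 = 25, d_2 = (630 - 25^2)/5 = 5/5 = 1, a_2 = floor((25 + 25)/1) = 50.
  m_3 = 1*50 - 25 = 25, d_3 = (630 - 25^2)/1 = 5/1 = 5: (m_3, d_3) = (m_1, d_1) = (25, 5), so from here the quotients repeat a_1, a_2; the period length is 2.
Hence the expansion of sqrt(630) is a_0 = 25 followed by the repeating block 10, 50 (period 2).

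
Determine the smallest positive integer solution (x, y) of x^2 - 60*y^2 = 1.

First expand sqrt(60) as a continued fraction. With x_i = (sqrt(60) + m_i)/d_i and (m_0, d_0) = (0, 1): a_0 = floor(sqrt(60)) = 7, since 7^2 = 49 <= 60 < 64 = 8^2.
Iterate m_{i+1} = d_i*a_i - m_i, d_{i+1} = (60 - m_{i+1}^2)/d_i, a_{i+1} = floor((a_0 + m_{i+1})/d_{i+1}):
  m_1 = 1*7 - 0 = 7, d_1 = (60 - 7^2)/1 = 11/1 = 11, a_1 = floor((7 + 7)/11) = 1.
  m_2 = 11*1 - 7 = 4, d_2 = (60 - 4^2)/11 = 44/11 = 4, a_2 = floor((7 + 4)/4) = 2.
  m_3 = 4*2 - 4 = 4, d_3 = (60 - 4^2)/4 = 44/4 = 11, a_3 = floor((7 + 4)/11) = 1.
  m_4 = 11*1 - 4 = 7, d_4 = (60 - 7^2)/11 = 11/11 = 1, a_4 = floor((7 + 7)/1) = 14.
  m_5 = 1*14 - 7 = 7, d_5 = (60 - 7^2)/1 = 11/1 = 11: (m_5, d_5) = (m_1, d_1) = (7, 11), so from here the quotients repeat a_1, ..., a_4; the period length is 4.
So sqrt(60) = [7; (1, 2, 1, 14)] with period length k = 4.
k is even, so the fundamental solution of x^2 - 60y^2 = 1 is (p_{k-1}, q_{k-1}) = (p_3, q_3); compute convergents through index 3.
Convergents (p_i = a_i*p_{i-1} + p_{i-2}, q_i = a_i*q_{i-1} + q_{i-2} with p_{-2}=0, p_{-1}=1, q_{-2}=1, q_{-1}=0):
  i=0: a_0=7, p_0 = 7*1 + 0 = 7, q_0 = 7*0 + 1 = 1.
  i=1: a_1=1, p_1 = 1*7 + 1 = 8, q_1 = 1*1 + 0 = 1.
  i=2: a_2=2, p_2 = 2*8 + 7 = 23, q_2 = 2*1 + 1 = 3.
  i=3: a_3=1, p_3 = 1*23 + 8 = 31, q_3 = 1*3 + 1 = 4.
Check: 31^2 - 60*4^2 = 961 - 960 = 1, so (x, y) = (31, 4) solves the equation, and by the theorem it is the least positive solution.

(x, y) = (31, 4)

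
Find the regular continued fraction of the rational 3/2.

[1; 2]

Run the Euclidean algorithm on 3 and 2; the successive quotients are the partial quotients a_0, a_1, ... (each step inverts the fractional part left over by the previous one):
  3 = 1*2 + 1, so a_0 = 1.
  2 = 2*1 + 0, so a_1 = 2.
The remainder reaches 0 after 2 divisions, so the expansion has 2 partial quotients, read off in order.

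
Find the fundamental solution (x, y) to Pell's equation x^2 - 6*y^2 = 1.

(x, y) = (5, 2)

First expand sqrt(6) as a continued fraction. With x_i = (sqrt(6) + m_i)/d_i and (m_0, d_0) = (0, 1): a_0 = floor(sqrt(6)) = 2, since 2^2 = 4 <= 6 < 9 = 3^2.
Iterate m_{i+1} = d_i*a_i - m_i, d_{i+1} = (6 - m_{i+1}^2)/d_i, a_{i+1} = floor((a_0 + m_{i+1})/d_{i+1}):
  m_1 = 1*2 - 0 = 2, d_1 = (6 - 2^2)/1 = 2/1 = 2, a_1 = floor((2 + 2)/2) = 2.
  m_2 = 2*2 - 2 = 2, d_2 = (6 - 2^2)/2 = 2/2 = 1, a_2 = floor((2 + 2)/1) = 4.
  m_3 = 1*4 - 2 = 2, d_3 = (6 - 2^2)/1 = 2/1 = 2: (m_3, d_3) = (m_1, d_1) = (2, 2), so from here the quotients repeat a_1, a_2; the period length is 2.
So sqrt(6) = [2; (2, 4)] with period length k = 2.
k is even, so the fundamental solution of x^2 - 6y^2 = 1 is (p_{k-1}, q_{k-1}) = (p_1, q_1); compute convergents through index 1.
Convergents (p_i = a_i*p_{i-1} + p_{i-2}, q_i = a_i*q_{i-1} + q_{i-2} with p_{-2}=0, p_{-1}=1, q_{-2}=1, q_{-1}=0):
  i=0: a_0=2, p_0 = 2*1 + 0 = 2, q_0 = 2*0 + 1 = 1.
  i=1: a_1=2, p_1 = 2*2 + 1 = 5, q_1 = 2*1 + 0 = 2.
Check: 5^2 - 6*2^2 = 25 - 24 = 1, so (x, y) = (5, 2) solves the equation, and by the theorem it is the least positive solution.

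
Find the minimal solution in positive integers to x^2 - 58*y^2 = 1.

(x, y) = (19603, 2574)

First expand sqrt(58) as a continued fraction. With x_i = (sqrt(58) + m_i)/d_i and (m_0, d_0) = (0, 1): a_0 = floor(sqrt(58)) = 7, since 7^2 = 49 <= 58 < 64 = 8^2.
Iterate m_{i+1} = d_i*a_i - m_i, d_{i+1} = (58 - m_{i+1}^2)/d_i, a_{i+1} = floor((a_0 + m_{i+1})/d_{i+1}):
  m_1 = 1*7 - 0 = 7, d_1 = (58 - 7^2)/1 = 9/1 = 9, a_1 = floor((7 + 7)/9) = 1.
  m_2 = 9*1 - 7 = 2, d_2 = (58 - 2^2)/9 = 54/9 = 6, a_2 = floor((7 + 2)/6) = 1.
  m_3 = 6*1 - 2 = 4, d_3 = (58 - 4^2)/6 = 42/6 = 7, a_3 = floor((7 + 4)/7) = 1.
  m_4 = 7*1 - 4 = 3, d_4 = (58 - 3^2)/7 = 49/7 = 7, a_4 = floor((7 + 3)/7) = 1.
  m_5 = 7*1 - 3 = 4, d_5 = (58 - 4^2)/7 = 42/7 = 6, a_5 = floor((7 + 4)/6) = 1.
  m_6 = 6*1 - 4 = 2, d_6 = (58 - 2^2)/6 = 54/6 = 9, a_6 = floor((7 + 2)/9) = 1.
  m_7 = 9*1 - 2 = 7, d_7 = (58 - 7^2)/9 = 9/9 = 1, a_7 = floor((7 + 7)/1) = 14.
  m_8 = 1*14 - 7 = 7, d_8 = (58 - 7^2)/1 = 9/1 = 9: (m_8, d_8) = (m_1, d_1) = (7, 9), so from here the quotients repeat a_1, ..., a_7; the period length is 7.
So sqrt(58) = [7; (1, 1, 1, 1, 1, 1, 14)] with period length k = 7.
k is odd, so (p_{k-1}, q_{k-1}) only solves x^2 - 58y^2 = -1 and the fundamental solution of x^2 - 58y^2 = 1 is (p_{2k-1}, q_{2k-1}) = (p_13, q_13); compute convergents through index 13, running through the period twice.
Convergents (p_i = a_i*p_{i-1} + p_{i-2}, q_i = a_i*q_{i-1} + q_{i-2} with p_{-2}=0, p_{-1}=1, q_{-2}=1, q_{-1}=0):
  i=0: a_0=7, p_0 = 7*1 + 0 = 7, q_0 = 7*0 + 1 = 1.
  i=1: a_1=1, p_1 = 1*7 + 1 = 8, q_1 = 1*1 + 0 = 1.
  i=2: a_2=1, p_2 = 1*8 + 7 = 15, q_2 = 1*1 + 1 = 2.
  i=3: a_3=1, p_3 = 1*15 + 8 = 23, q_3 = 1*2 + 1 = 3.
  i=4: a_4=1, p_4 = 1*23 + 15 = 38, q_4 = 1*3 + 2 = 5.
  i=5: a_5=1, p_5 = 1*38 + 23 = 61, q_5 = 1*5 + 3 = 8.
  i=6: a_6=1, p_6 = 1*61 + 38 = 99, q_6 = 1*8 + 5 = 13.
  i=7: a_7=14, p_7 = 14*99 + 61 = 1447, q_7 = 14*13 + 8 = 190.
  i=8: a_8=1, p_8 = 1*1447 + 99 = 1546, q_8 = 1*190 + 13 = 203.
  i=9: a_9=1, p_9 = 1*1546 + 1447 = 2993, q_9 = 1*203 + 190 = 393.
  i=10: a_10=1, p_10 = 1*2993 + 1546 = 4539, q_10 = 1*393 + 203 = 596.
  i=11: a_11=1, p_11 = 1*4539 + 2993 = 7532, q_11 = 1*596 + 393 = 989.
  i=12: a_12=1, p_12 = 1*7532 + 4539 = 12071, q_12 = 1*989 + 596 = 1585.
  i=13: a_13=1, p_13 = 1*12071 + 7532 = 19603, q_13 = 1*1585 + 989 = 2574.
Indeed p_6^2 - 58*q_6^2 = 9801 - 9802 = -1, not +1.
Check: 19603^2 - 58*2574^2 = 384277609 - 384277608 = 1, so (x, y) = (19603, 2574) solves the equation, and by the theorem it is the least positive solution.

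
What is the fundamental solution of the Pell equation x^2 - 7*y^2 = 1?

(x, y) = (8, 3)

First expand sqrt(7) as a continued fraction. With x_i = (sqrt(7) + m_i)/d_i and (m_0, d_0) = (0, 1): a_0 = floor(sqrt(7)) = 2, since 2^2 = 4 <= 7 < 9 = 3^2.
Iterate m_{i+1} = d_i*a_i - m_i, d_{i+1} = (7 - m_{i+1}^2)/d_i, a_{i+1} = floor((a_0 + m_{i+1})/d_{i+1}):
  m_1 = 1*2 - 0 = 2, d_1 = (7 - 2^2)/1 = 3/1 = 3, a_1 = floor((2 + 2)/3) = 1.
  m_2 = 3*1 - 2 = 1, d_2 = (7 - 1^2)/3 = 6/3 = 2, a_2 = floor((2 + 1)/2) = 1.
  m_3 = 2*1 - 1 = 1, d_3 = (7 - 1^2)/2 = 6/2 = 3, a_3 = floor((2 + 1)/3) = 1.
  m_4 = 3*1 - 1 = 2, d_4 = (7 - 2^2)/3 = 3/3 = 1, a_4 = floor((2 + 2)/1) = 4.
  m_5 = 1*4 - 2 = 2, d_5 = (7 - 2^2)/1 = 3/1 = 3: (m_5, d_5) = (m_1, d_1) = (2, 3), so from here the quotients repeat a_1, ..., a_4; the period length is 4.
So sqrt(7) = [2; (1, 1, 1, 4)] with period length k = 4.
k is even, so the fundamental solution of x^2 - 7y^2 = 1 is (p_{k-1}, q_{k-1}) = (p_3, q_3); compute convergents through index 3.
Convergents (p_i = a_i*p_{i-1} + p_{i-2}, q_i = a_i*q_{i-1} + q_{i-2} with p_{-2}=0, p_{-1}=1, q_{-2}=1, q_{-1}=0):
  i=0: a_0=2, p_0 = 2*1 + 0 = 2, q_0 = 2*0 + 1 = 1.
  i=1: a_1=1, p_1 = 1*2 + 1 = 3, q_1 = 1*1 + 0 = 1.
  i=2: a_2=1, p_2 = 1*3 + 2 = 5, q_2 = 1*1 + 1 = 2.
  i=3: a_3=1, p_3 = 1*5 + 3 = 8, q_3 = 1*2 + 1 = 3.
Check: 8^2 - 7*3^2 = 64 - 63 = 1, so (x, y) = (8, 3) solves the equation, and by the theorem it is the least positive solution.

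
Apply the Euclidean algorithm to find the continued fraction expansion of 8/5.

Run the Euclidean algorithm on 8 and 5; the successive quotients are the partial quotients a_0, a_1, ... (each step inverts the fractional part left over by the previous one):
  8 = 1*5 + 3, so a_0 = 1.
  5 = 1*3 + 2, so a_1 = 1.
  3 = 1*2 + 1, so a_2 = 1.
  2 = 2*1 + 0, so a_3 = 2.
The remainder reaches 0 after 4 divisions, so the expansion has 4 partial quotients, read off in order.

[1; 1, 1, 2]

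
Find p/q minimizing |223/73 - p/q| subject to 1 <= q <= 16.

Expand x = 223/73 as a continued fraction with the Euclidean algorithm:
  223 = 3*73 + 4, so a_0 = 3.
  73 = 18*4 + 1, so a_1 = 18.
  4 = 4*1 + 0, so a_2 = 4.
so x = [3; 18, 4].
Convergents (p_i = a_i*p_{i-1} + p_{i-2}, q_i = a_i*q_{i-1} + q_{i-2} with p_{-2}=0, p_{-1}=1, q_{-2}=1, q_{-1}=0), until the denominator exceeds 16:
  i=0: a_0=3, p_0 = 3*1 + 0 = 3, q_0 = 3*0 + 1 = 1.
  i=1: a_1=18, p_1 = 18*3 + 1 = 55, q_1 = 18*1 + 0 = 18.
q_1 = 18 > 16, so the last convergent with denominator <= 16 is p_0/q_0 = 3/1.
The closest fraction with denominator <= 16 is either p_0/q_0 or the intermediate fraction (k*p_0 + p_{-1})/(k*q_0 + q_{-1}) with the largest k >= 1 whose denominator stays <= 16; these approach x as k grows, and every other convergent or intermediate fraction in range is farther away.
Largest k: floor((16 - q_{-1})/q_0) = floor((16 - 0)/1) = 16 (using the seeds p_{-1} = 1, q_{-1} = 0).
That gives (16*3 + 1)/(16*1 + 0) = 49/16.
Compare the errors: |x - 3/1| = |223*1 - 3*73|/(73*1) = 4/73, and |x - 49/16| = |223*16 - 49*73|/(73*16) = 9/1168.
Cross-multiplying, 9*73 = 657 < 4672 = 4*1168, so 9/1168 is smaller: the intermediate fraction 49/16 is closer to x than 3/1.

49/16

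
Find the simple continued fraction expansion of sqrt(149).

Write x_i = (sqrt(149) + m_i)/d_i with (m_0, d_0) = (0, 1). a_0 = floor(sqrt(149)) = 12, since 12^2 = 144 <= 149 < 169 = 13^2.
Iterate m_{i+1} = d_i*a_i - m_i, d_{i+1} = (149 - m_{i+1}^2)/d_i, a_{i+1} = floor((a_0 + m_{i+1})/d_{i+1}):
  m_1 = 1*12 - 0 = 12, d_1 = (149 - 12^2)/1 = 5/1 = 5, a_1 = floor((12 + 12)/5) = 4.
  m_2 = 5*4 - 12 = 8, d_2 = (149 - 8^2)/5 = 85/5 = 17, a_2 = floor((12 + 8)/17) = 1.
  m_3 = 17*1 - 8 = 9, d_3 = (149 - 9^2)/17 = 68/17 = 4, a_3 = floor((12 + 9)/4) = 5.
  m_4 = 4*5 - 9 = 11, d_4 = (149 - 11^2)/4 = 28/4 = 7, a_4 = floor((12 + 11)/7) = 3.
  m_5 = 7*3 - 11 = 10, d_5 = (149 - 10^2)/7 = 49/7 = 7, a_5 = floor((12 + 10)/7) = 3.
  m_6 = 7*3 - 10 = 11, d_6 = (149 - 11^2)/7 = 28/7 = 4, a_6 = floor((12 + 11)/4) = 5.
  m_7 = 4*5 - 11 = 9, d_7 = (149 - 9^2)/4 = 68/4 = 17, a_7 = floor((12 + 9)/17) = 1.
  m_8 = 17*1 - 9 = 8, d_8 = (149 - 8^2)/17 = 85/17 = 5, a_8 = floor((12 + 8)/5) = 4.
  m_9 = 5*4 - 8 = 12, d_9 = (149 - 12^2)/5 = 5/5 = 1, a_9 = floor((12 + 12)/1) = 24.
  m_10 = 1*24 - 12 = 12, d_10 = (149 - 12^2)/1 = 5/1 = 5: (m_10, d_10) = (m_1, d_1) = (12, 5), so from here the quotients repeat a_1, ..., a_9; the period length is 9.
Hence the expansion of sqrt(149) is a_0 = 12 followed by the repeating block 4, 1, 5, 3, 3, 5, 1, 4, 24 (period 9).

[12; (4, 1, 5, 3, 3, 5, 1, 4, 24)]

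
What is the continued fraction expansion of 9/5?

Run the Euclidean algorithm on 9 and 5; the successive quotients are the partial quotients a_0, a_1, ... (each step inverts the fractional part left over by the previous one):
  9 = 1*5 + 4, so a_0 = 1.
  5 = 1*4 + 1, so a_1 = 1.
  4 = 4*1 + 0, so a_2 = 4.
The remainder reaches 0 after 3 divisions, so the expansion has 3 partial quotients, read off in order.

[1; 1, 4]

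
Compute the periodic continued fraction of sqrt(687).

[26; (4, 1, 2, 1, 16, 1, 2, 1, 4, 52)]

Write x_i = (sqrt(687) + m_i)/d_i with (m_0, d_0) = (0, 1). a_0 = floor(sqrt(687)) = 26, since 26^2 = 676 <= 687 < 729 = 27^2.
Iterate m_{i+1} = d_i*a_i - m_i, d_{i+1} = (687 - m_{i+1}^2)/d_i, a_{i+1} = floor((a_0 + m_{i+1})/d_{i+1}):
  m_1 = 1*26 - 0 = 26, d_1 = (687 - 26^2)/1 = 11/1 = 11, a_1 = floor((26 + 26)/11) = 4.
  m_2 = 11*4 - 26 = 18, d_2 = (687 - 18^2)/11 = 363/11 = 33, a_2 = floor((26 + 18)/33) = 1.
  m_3 = 33*1 - 18 = 15, d_3 = (687 - 15^2)/33 = 462/33 = 14, a_3 = floor((26 + 15)/14) = 2.
  m_4 = 14*2 - 15 = 13, d_4 = (687 - 13^2)/14 = 518/14 = 37, a_4 = floor((26 + 13)/37) = 1.
  m_5 = 37*1 - 13 = 24, d_5 = (687 - 24^2)/37 = 111/37 = 3, a_5 = floor((26 + 24)/3) = 16.
  m_6 = 3*16 - 24 = 24, d_6 = (687 - 24^2)/3 = 111/3 = 37, a_6 = floor((26 + 24)/37) = 1.
  m_7 = 37*1 - 24 = 13, d_7 = (687 - 13^2)/37 = 518/37 = 14, a_7 = floor((26 + 13)/14) = 2.
  m_8 = 14*2 - 13 = 15, d_8 = (687 - 15^2)/14 = 462/14 = 33, a_8 = floor((26 + 15)/33) = 1.
  m_9 = 33*1 - 15 = 18, d_9 = (687 - 18^2)/33 = 363/33 = 11, a_9 = floor((26 + 18)/11) = 4.
  m_10 = 11*4 - 18 = 26, d_10 = (687 - 26^2)/11 = 11/11 = 1, a_10 = floor((26 + 26)/1) = 52.
  m_11 = 1*52 - 26 = 26, d_11 = (687 - 26^2)/1 = 11/1 = 11: (m_11, d_11) = (m_1, d_1) = (26, 11), so from here the quotients repeat a_1, ..., a_10; the period length is 10.
Hence the expansion of sqrt(687) is a_0 = 26 followed by the repeating block 4, 1, 2, 1, 16, 1, 2, 1, 4, 52 (period 10).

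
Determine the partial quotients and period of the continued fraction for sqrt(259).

Write x_i = (sqrt(259) + m_i)/d_i with (m_0, d_0) = (0, 1). a_0 = floor(sqrt(259)) = 16, since 16^2 = 256 <= 259 < 289 = 17^2.
Iterate m_{i+1} = d_i*a_i - m_i, d_{i+1} = (259 - m_{i+1}^2)/d_i, a_{i+1} = floor((a_0 + m_{i+1})/d_{i+1}):
  m_1 = 1*16 - 0 = 16, d_1 = (259 - 16^2)/1 = 3/1 = 3, a_1 = floor((16 + 16)/3) = 10.
  m_2 = 3*10 - 16 = 14, d_2 = (259 - 14^2)/3 = 63/3 = 21, a_2 = floor((16 + 14)/21) = 1.
  m_3 = 21*1 - 14 = 7, d_3 = (259 - 7^2)/21 = 210/21 = 10, a_3 = floor((16 + 7)/10) = 2.
  m_4 = 10*2 - 7 = 13, d_4 = (259 - 13^2)/10 = 90/10 = 9, a_4 = floor((16 + 13)/9) = 3.
  m_5 = 9*3 - 13 = 14, d_5 = (259 - 14^2)/9 = 63/9 = 7, a_5 = floor((16 + 14)/7) = 4.
  m_6 = 7*4 - 14 = 14, d_6 = (259 - 14^2)/7 = 63/7 = 9, a_6 = floor((16 + 14)/9) = 3.
  m_7 = 9*3 - 14 = 13, d_7 = (259 - 13^2)/9 = 90/9 = 10, a_7 = floor((16 + 13)/10) = 2.
  m_8 = 10*2 - 13 = 7, d_8 = (259 - 7^2)/10 = 210/10 = 21, a_8 = floor((16 + 7)/21) = 1.
  m_9 = 21*1 - 7 = 14, d_9 = (259 - 14^2)/21 = 63/21 = 3, a_9 = floor((16 + 14)/3) = 10.
  m_10 = 3*10 - 14 = 16, d_10 = (259 - 16^2)/3 = 3/3 = 1, a_10 = floor((16 + 16)/1) = 32.
  m_11 = 1*32 - 16 = 16, d_11 = (259 - 16^2)/1 = 3/1 = 3: (m_11, d_11) = (m_1, d_1) = (16, 3), so from here the quotients repeat a_1, ..., a_10; the period length is 10.
Hence the expansion of sqrt(259) is a_0 = 16 followed by the repeating block 10, 1, 2, 3, 4, 3, 2, 1, 10, 32 (period 10).

[16; (10, 1, 2, 3, 4, 3, 2, 1, 10, 32)]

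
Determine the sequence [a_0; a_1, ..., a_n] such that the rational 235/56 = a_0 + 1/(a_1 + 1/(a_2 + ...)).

[4; 5, 11]

Run the Euclidean algorithm on 235 and 56; the successive quotients are the partial quotients a_0, a_1, ... (each step inverts the fractional part left over by the previous one):
  235 = 4*56 + 11, so a_0 = 4.
  56 = 5*11 + 1, so a_1 = 5.
  11 = 11*1 + 0, so a_2 = 11.
The remainder reaches 0 after 3 divisions, so the expansion has 3 partial quotients, read off in order.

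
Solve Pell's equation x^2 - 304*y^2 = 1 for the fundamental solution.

First expand sqrt(304) as a continued fraction. With x_i = (sqrt(304) + m_i)/d_i and (m_0, d_0) = (0, 1): a_0 = floor(sqrt(304)) = 17, since 17^2 = 289 <= 304 < 324 = 18^2.
Iterate m_{i+1} = d_i*a_i - m_i, d_{i+1} = (304 - m_{i+1}^2)/d_i, a_{i+1} = floor((a_0 + m_{i+1})/d_{i+1}):
  m_1 = 1*17 - 0 = 17, d_1 = (304 - 17^2)/1 = 15/1 = 15, a_1 = floor((17 + 17)/15) = 2.
  m_2 = 15*2 - 17 = 13, d_2 = (304 - 13^2)/15 = 135/15 = 9, a_2 = floor((17 + 13)/9) = 3.
  m_3 = 9*3 - 13 = 14, d_3 = (304 - 14^2)/9 = 108/9 = 12, a_3 = floor((17 + 14)/12) = 2.
  m_4 = 12*2 - 14 = 10, d_4 = (304 - 10^2)/12 = 204/12 = 17, a_4 = floor((17 + 10)/17) = 1.
  m_5 = 17*1 - 10 = 7, d_5 = (304 - 7^2)/17 = 255/17 = 15, a_5 = floor((17 + 7)/15) = 1.
  m_6 = 15*1 - 7 = 8, d_6 = (304 - 8^2)/15 = 240/15 = 16, a_6 = floor((17 + 8)/16) = 1.
  m_7 = 16*1 - 8 = 8, d_7 = (304 - 8^2)/16 = 240/16 = 15, a_7 = floor((17 + 8)/15) = 1.
  m_8 = 15*1 - 8 = 7, d_8 = (304 - 7^2)/15 = 255/15 = 17, a_8 = floor((17 + 7)/17) = 1.
  m_9 = 17*1 - 7 = 10, d_9 = (304 - 10^2)/17 = 204/17 = 12, a_9 = floor((17 + 10)/12) = 2.
  m_10 = 12*2 - 10 = 14, d_10 = (304 - 14^2)/12 = 108/12 = 9, a_10 = floor((17 + 14)/9) = 3.
  m_11 = 9*3 - 14 = 13, d_11 = (304 - 13^2)/9 = 135/9 = 15, a_11 = floor((17 + 13)/15) = 2.
  m_12 = 15*2 - 13 = 17, d_12 = (304 - 17^2)/15 = 15/15 = 1, a_12 = floor((17 + 17)/1) = 34.
  m_13 = 1*34 - 17 = 17, d_13 = (304 - 17^2)/1 = 15/1 = 15: (m_13, d_13) = (m_1, d_1) = (17, 15), so from here the quotients repeat a_1, ..., a_12; the period length is 12.
So sqrt(304) = [17; (2, 3, 2, 1, 1, 1, 1, 1, 2, 3, 2, 34)] with period length k = 12.
k is even, so the fundamental solution of x^2 - 304y^2 = 1 is (p_{k-1}, q_{k-1}) = (p_11, q_11); compute convergents through index 11.
Convergents (p_i = a_i*p_{i-1} + p_{i-2}, q_i = a_i*q_{i-1} + q_{i-2} with p_{-2}=0, p_{-1}=1, q_{-2}=1, q_{-1}=0):
  i=0: a_0=17, p_0 = 17*1 + 0 = 17, q_0 = 17*0 + 1 = 1.
  i=1: a_1=2, p_1 = 2*17 + 1 = 35, q_1 = 2*1 + 0 = 2.
  i=2: a_2=3, p_2 = 3*35 + 17 = 122, q_2 = 3*2 + 1 = 7.
  i=3: a_3=2, p_3 = 2*122 + 35 = 279, q_3 = 2*7 + 2 = 16.
  i=4: a_4=1, p_4 = 1*279 + 122 = 401, q_4 = 1*16 + 7 = 23.
  i=5: a_5=1, p_5 = 1*401 + 279 = 680, q_5 = 1*23 + 16 = 39.
  i=6: a_6=1, p_6 = 1*680 + 401 = 1081, q_6 = 1*39 + 23 = 62.
  i=7: a_7=1, p_7 = 1*1081 + 680 = 1761, q_7 = 1*62 + 39 = 101.
  i=8: a_8=1, p_8 = 1*1761 + 1081 = 2842, q_8 = 1*101 + 62 = 163.
  i=9: a_9=2, p_9 = 2*2842 + 1761 = 7445, q_9 = 2*163 + 101 = 427.
  i=10: a_10=3, p_10 = 3*7445 + 2842 = 25177, q_10 = 3*427 + 163 = 1444.
  i=11: a_11=2, p_11 = 2*25177 + 7445 = 57799, q_11 = 2*1444 + 427 = 3315.
Check: 57799^2 - 304*3315^2 = 3340724401 - 3340724400 = 1, so (x, y) = (57799, 3315) solves the equation, and by the theorem it is the least positive solution.

(x, y) = (57799, 3315)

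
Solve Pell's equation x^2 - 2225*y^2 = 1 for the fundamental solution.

First expand sqrt(2225) as a continued fraction. With x_i = (sqrt(2225) + m_i)/d_i and (m_0, d_0) = (0, 1): a_0 = floor(sqrt(2225)) = 47, since 47^2 = 2209 <= 2225 < 2304 = 48^2.
Iterate m_{i+1} = d_i*a_i - m_i, d_{i+1} = (2225 - m_{i+1}^2)/d_i, a_{i+1} = floor((a_0 + m_{i+1})/d_{i+1}):
  m_1 = 1*47 - 0 = 47, d_1 = (2225 - 47^2)/1 = 16/1 = 16, a_1 = floor((47 + 47)/16) = 5.
  m_2 = 16*5 - 47 = 33, d_2 = (2225 - 33^2)/16 = 1136/16 = 71, a_2 = floor((47 + 33)/71) = 1.
  m_3 = 71*1 - 33 = 38, d_3 = (2225 - 38^2)/71 = 781/71 = 11, a_3 = floor((47 + 38)/11) = 7.
  m_4 = 11*7 - 38 = 39, d_4 = (2225 - 39^2)/11 = 704/11 = 64, a_4 = floor((47 + 39)/64) = 1.
  m_5 = 64*1 - 39 = 25, d_5 = (2225 - 25^2)/64 = 1600/64 = 25, a_5 = floor((47 + 25)/25) = 2.
  m_6 = 25*2 - 25 = 25, d_6 = (2225 - 25^2)/25 = 1600/25 = 64, a_6 = floor((47 + 25)/64) = 1.
  m_7 = 64*1 - 25 = 39, d_7 = (2225 - 39^2)/64 = 704/64 = 11, a_7 = floor((47 + 39)/11) = 7.
  m_8 = 11*7 - 39 = 38, d_8 = (2225 - 38^2)/11 = 781/11 = 71, a_8 = floor((47 + 38)/71) = 1.
  m_9 = 71*1 - 38 = 33, d_9 = (2225 - 33^2)/71 = 1136/71 = 16, a_9 = floor((47 + 33)/16) = 5.
  m_10 = 16*5 - 33 = 47, d_10 = (2225 - 47^2)/16 = 16/16 = 1, a_10 = floor((47 + 47)/1) = 94.
  m_11 = 1*94 - 47 = 47, d_11 = (2225 - 47^2)/1 = 16/1 = 16: (m_11, d_11) = (m_1, d_1) = (47, 16), so from here the quotients repeat a_1, ..., a_10; the period length is 10.
So sqrt(2225) = [47; (5, 1, 7, 1, 2, 1, 7, 1, 5, 94)] with period length k = 10.
k is even, so the fundamental solution of x^2 - 2225y^2 = 1 is (p_{k-1}, q_{k-1}) = (p_9, q_9); compute convergents through index 9.
Convergents (p_i = a_i*p_{i-1} + p_{i-2}, q_i = a_i*q_{i-1} + q_{i-2} with p_{-2}=0, p_{-1}=1, q_{-2}=1, q_{-1}=0):
  i=0: a_0=47, p_0 = 47*1 + 0 = 47, q_0 = 47*0 + 1 = 1.
  i=1: a_1=5, p_1 = 5*47 + 1 = 236, q_1 = 5*1 + 0 = 5.
  i=2: a_2=1, p_2 = 1*236 + 47 = 283, q_2 = 1*5 + 1 = 6.
  i=3: a_3=7, p_3 = 7*283 + 236 = 2217, q_3 = 7*6 + 5 = 47.
  i=4: a_4=1, p_4 = 1*2217 + 283 = 2500, q_4 = 1*47 + 6 = 53.
  i=5: a_5=2, p_5 = 2*2500 + 2217 = 7217, q_5 = 2*53 + 47 = 153.
  i=6: a_6=1, p_6 = 1*7217 + 2500 = 9717, q_6 = 1*153 + 53 = 206.
  i=7: a_7=7, p_7 = 7*9717 + 7217 = 75236, q_7 = 7*206 + 153 = 1595.
  i=8: a_8=1, p_8 = 1*75236 + 9717 = 84953, q_8 = 1*1595 + 206 = 1801.
  i=9: a_9=5, p_9 = 5*84953 + 75236 = 500001, q_9 = 5*1801 + 1595 = 10600.
Check: 500001^2 - 2225*10600^2 = 250001000001 - 250001000000 = 1, so (x, y) = (500001, 10600) solves the equation, and by the theorem it is the least positive solution.

(x, y) = (500001, 10600)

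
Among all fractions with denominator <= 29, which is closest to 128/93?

11/8

Expand x = 128/93 as a continued fraction with the Euclidean algorithm:
  128 = 1*93 + 35, so a_0 = 1.
  93 = 2*35 + 23, so a_1 = 2.
  35 = 1*23 + 12, so a_2 = 1.
  23 = 1*12 + 11, so a_3 = 1.
  12 = 1*11 + 1, so a_4 = 1.
  11 = 11*1 + 0, so a_5 = 11.
so x = [1; 2, 1, 1, 1, 11].
Convergents (p_i = a_i*p_{i-1} + p_{i-2}, q_i = a_i*q_{i-1} + q_{i-2} with p_{-2}=0, p_{-1}=1, q_{-2}=1, q_{-1}=0), until the denominator exceeds 29:
  i=0: a_0=1, p_0 = 1*1 + 0 = 1, q_0 = 1*0 + 1 = 1.
  i=1: a_1=2, p_1 = 2*1 + 1 = 3, q_1 = 2*1 + 0 = 2.
  i=2: a_2=1, p_2 = 1*3 + 1 = 4, q_2 = 1*2 + 1 = 3.
  i=3: a_3=1, p_3 = 1*4 + 3 = 7, q_3 = 1*3 + 2 = 5.
  i=4: a_4=1, p_4 = 1*7 + 4 = 11, q_4 = 1*5 + 3 = 8.
  i=5: a_5=11, p_5 = 11*11 + 7 = 128, q_5 = 11*8 + 5 = 93.
q_5 = 93 > 29, so the last convergent with denominator <= 29 is p_4/q_4 = 11/8.
The closest fraction with denominator <= 29 is either p_4/q_4 or the intermediate fraction (k*p_4 + p_3)/(k*q_4 + q_3) with the largest k >= 1 whose denominator stays <= 29; these approach x as k grows, and every other convergent or intermediate fraction in range is farther away.
Largest k: floor((29 - q_3)/q_4) = floor((29 - 5)/8) = 3.
That gives (3*11 + 7)/(3*8 + 5) = 40/29.
Compare the errors: |x - 11/8| = |128*8 - 11*93|/(93*8) = 1/744, and |x - 40/29| = |128*29 - 40*93|/(93*29) = 8/2697.
Cross-multiplying, 1*2697 = 2697 < 5952 = 8*744, so 1/744 is smaller: the convergent 11/8 is closer to x than 40/29.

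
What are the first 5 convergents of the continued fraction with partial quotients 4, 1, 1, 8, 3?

4/1, 5/1, 9/2, 77/17, 240/53

Using the convergent recurrence p_i = a_i*p_{i-1} + p_{i-2}, q_i = a_i*q_{i-1} + q_{i-2} with p_{-2}=0, p_{-1}=1, q_{-2}=1, q_{-1}=0:
  i=0: a_0=4, p_0 = 4*1 + 0 = 4, q_0 = 4*0 + 1 = 1.
  i=1: a_1=1, p_1 = 1*4 + 1 = 5, q_1 = 1*1 + 0 = 1.
  i=2: a_2=1, p_2 = 1*5 + 4 = 9, q_2 = 1*1 + 1 = 2.
  i=3: a_3=8, p_3 = 8*9 + 5 = 77, q_3 = 8*2 + 1 = 17.
  i=4: a_4=3, p_4 = 3*77 + 9 = 240, q_4 = 3*17 + 2 = 53.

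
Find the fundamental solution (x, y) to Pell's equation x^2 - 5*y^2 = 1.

(x, y) = (9, 4)

First expand sqrt(5) as a continued fraction. With x_i = (sqrt(5) + m_i)/d_i and (m_0, d_0) = (0, 1): a_0 = floor(sqrt(5)) = 2, since 2^2 = 4 <= 5 < 9 = 3^2.
Iterate m_{i+1} = d_i*a_i - m_i, d_{i+1} = (5 - m_{i+1}^2)/d_i, a_{i+1} = floor((a_0 + m_{i+1})/d_{i+1}):
  m_1 = 1*2 - 0 = 2, d_1 = (5 - 2^2)/1 = 1/1 = 1, a_1 = floor((2 + 2)/1) = 4.
  m_2 = 1*4 - 2 = 2, d_2 = (5 - 2^2)/1 = 1/1 = 1: (m_2, d_2) = (m_1, d_1) = (2, 1), so from here the quotient a_1 repeats; the period length is 1.
So sqrt(5) = [2; (4)] with period length k = 1.
k is odd, so (p_{k-1}, q_{k-1}) only solves x^2 - 5y^2 = -1 and the fundamental solution of x^2 - 5y^2 = 1 is (p_{2k-1}, q_{2k-1}) = (p_1, q_1); compute convergents through index 1, running through the period twice.
Convergents (p_i = a_i*p_{i-1} + p_{i-2}, q_i = a_i*q_{i-1} + q_{i-2} with p_{-2}=0, p_{-1}=1, q_{-2}=1, q_{-1}=0):
  i=0: a_0=2, p_0 = 2*1 + 0 = 2, q_0 = 2*0 + 1 = 1.
  i=1: a_1=4, p_1 = 4*2 + 1 = 9, q_1 = 4*1 + 0 = 4.
Indeed p_0^2 - 5*q_0^2 = 4 - 5 = -1, not +1.
Check: 9^2 - 5*4^2 = 81 - 80 = 1, so (x, y) = (9, 4) solves the equation, and by the theorem it is the least positive solution.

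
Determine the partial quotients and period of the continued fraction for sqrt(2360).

Write x_i = (sqrt(2360) + m_i)/d_i with (m_0, d_0) = (0, 1). a_0 = floor(sqrt(2360)) = 48, since 48^2 = 2304 <= 2360 < 2401 = 49^2.
Iterate m_{i+1} = d_i*a_i - m_i, d_{i+1} = (2360 - m_{i+1}^2)/d_i, a_{i+1} = floor((a_0 + m_{i+1})/d_{i+1}):
  m_1 = 1*48 - 0 = 48, d_1 = (2360 - 48^2)/1 = 56/1 = 56, a_1 = floor((48 + 48)/56) = 1.
  m_2 = 56*1 - 48 = 8, d_2 = (2360 - 8^2)/56 = 2296/56 = 41, a_2 = floor((48 + 8)/41) = 1.
  m_3 = 41*1 - 8 = 33, d_3 = (2360 - 33^2)/41 = 1271/41 = 31, a_3 = floor((48 + 33)/31) = 2.
  m_4 = 31*2 - 33 = 29, d_4 = (2360 - 29^2)/31 = 1519/31 = 49, a_4 = floor((48 + 29)/49) = 1.
  m_5 = 49*1 - 29 = 20, d_5 = (2360 - 20^2)/49 = 1960/49 = 40, a_5 = floor((48 + 20)/40) = 1.
  m_6 = 40*1 - 20 = 20, d_6 = (2360 - 20^2)/40 = 1960/40 = 49, a_6 = floor((48 + 20)/49) = 1.
  m_7 = 49*1 - 20 = 29, d_7 = (2360 - 29^2)/49 = 1519/49 = 31, a_7 = floor((48 + 29)/31) = 2.
  m_8 = 31*2 - 29 = 33, d_8 = (2360 - 33^2)/31 = 1271/31 = 41, a_8 = floor((48 + 33)/41) = 1.
  m_9 = 41*1 - 33 = 8, d_9 = (2360 - 8^2)/41 = 2296/41 = 56, a_9 = floor((48 + 8)/56) = 1.
  m_10 = 56*1 - 8 = 48, d_10 = (2360 - 48^2)/56 = 56/56 = 1, a_10 = floor((48 + 48)/1) = 96.
  m_11 = 1*96 - 48 = 48, d_11 = (2360 - 48^2)/1 = 56/1 = 56: (m_11, d_11) = (m_1, d_1) = (48, 56), so from here the quotients repeat a_1, ..., a_10; the period length is 10.
Hence the expansion of sqrt(2360) is a_0 = 48 followed by the repeating block 1, 1, 2, 1, 1, 1, 2, 1, 1, 96 (period 10).

[48; (1, 1, 2, 1, 1, 1, 2, 1, 1, 96)]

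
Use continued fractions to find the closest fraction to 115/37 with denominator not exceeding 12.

Expand x = 115/37 as a continued fraction with the Euclidean algorithm:
  115 = 3*37 + 4, so a_0 = 3.
  37 = 9*4 + 1, so a_1 = 9.
  4 = 4*1 + 0, so a_2 = 4.
so x = [3; 9, 4].
Convergents (p_i = a_i*p_{i-1} + p_{i-2}, q_i = a_i*q_{i-1} + q_{i-2} with p_{-2}=0, p_{-1}=1, q_{-2}=1, q_{-1}=0), until the denominator exceeds 12:
  i=0: a_0=3, p_0 = 3*1 + 0 = 3, q_0 = 3*0 + 1 = 1.
  i=1: a_1=9, p_1 = 9*3 + 1 = 28, q_1 = 9*1 + 0 = 9.
  i=2: a_2=4, p_2 = 4*28 + 3 = 115, q_2 = 4*9 + 1 = 37.
q_2 = 37 > 12, so the last convergent with denominator <= 12 is p_1/q_1 = 28/9.
The closest fraction with denominator <= 12 is either p_1/q_1 or the intermediate fraction (k*p_1 + p_0)/(k*q_1 + q_0) with the largest k >= 1 whose denominator stays <= 12; these approach x as k grows, and every other convergent or intermediate fraction in range is farther away.
Largest k: floor((12 - q_0)/q_1) = floor((12 - 1)/9) = 1.
That gives (1*28 + 3)/(1*9 + 1) = 31/10.
Compare the errors: |x - 28/9| = |115*9 - 28*37|/(37*9) = 1/333, and |x - 31/10| = |115*10 - 31*37|/(37*10) = 3/370.
Cross-multiplying, 1*370 = 370 < 999 = 3*333, so 1/333 is smaller: the convergent 28/9 is closer to x than 31/10.

28/9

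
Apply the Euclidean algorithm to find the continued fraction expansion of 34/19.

[1; 1, 3, 1, 3]

Run the Euclidean algorithm on 34 and 19; the successive quotients are the partial quotients a_0, a_1, ... (each step inverts the fractional part left over by the previous one):
  34 = 1*19 + 15, so a_0 = 1.
  19 = 1*15 + 4, so a_1 = 1.
  15 = 3*4 + 3, so a_2 = 3.
  4 = 1*3 + 1, so a_3 = 1.
  3 = 3*1 + 0, so a_4 = 3.
The remainder reaches 0 after 5 divisions, so the expansion has 5 partial quotients, read off in order.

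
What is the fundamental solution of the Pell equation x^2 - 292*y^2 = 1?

First expand sqrt(292) as a continued fraction. With x_i = (sqrt(292) + m_i)/d_i and (m_0, d_0) = (0, 1): a_0 = floor(sqrt(292)) = 17, since 17^2 = 289 <= 292 < 324 = 18^2.
Iterate m_{i+1} = d_i*a_i - m_i, d_{i+1} = (292 - m_{i+1}^2)/d_i, a_{i+1} = floor((a_0 + m_{i+1})/d_{i+1}):
  m_1 = 1*17 - 0 = 17, d_1 = (292 - 17^2)/1 = 3/1 = 3, a_1 = floor((17 + 17)/3) = 11.
  m_2 = 3*11 - 17 = 16, d_2 = (292 - 16^2)/3 = 36/3 = 12, a_2 = floor((17 + 16)/12) = 2.
  m_3 = 12*2 - 16 = 8, d_3 = (292 - 8^2)/12 = 228/12 = 19, a_3 = floor((17 + 8)/19) = 1.
  m_4 = 19*1 - 8 = 11, d_4 = (292 - 11^2)/19 = 171/19 = 9, a_4 = floor((17 + 11)/9) = 3.
  m_5 = 9*3 - 11 = 16, d_5 = (292 - 16^2)/9 = 36/9 = 4, a_5 = floor((17 + 16)/4) = 8.
  m_6 = 4*8 - 16 = 16, d_6 = (292 - 16^2)/4 = 36/4 = 9, a_6 = floor((17 + 16)/9) = 3.
  m_7 = 9*3 - 16 = 11, d_7 = (292 - 11^2)/9 = 171/9 = 19, a_7 = floor((17 + 11)/19) = 1.
  m_8 = 19*1 - 11 = 8, d_8 = (292 - 8^2)/19 = 228/19 = 12, a_8 = floor((17 + 8)/12) = 2.
  m_9 = 12*2 - 8 = 16, d_9 = (292 - 16^2)/12 = 36/12 = 3, a_9 = floor((17 + 16)/3) = 11.
  m_10 = 3*11 - 16 = 17, d_10 = (292 - 17^2)/3 = 3/3 = 1, a_10 = floor((17 + 17)/1) = 34.
  m_11 = 1*34 - 17 = 17, d_11 = (292 - 17^2)/1 = 3/1 = 3: (m_11, d_11) = (m_1, d_1) = (17, 3), so from here the quotients repeat a_1, ..., a_10; the period length is 10.
So sqrt(292) = [17; (11, 2, 1, 3, 8, 3, 1, 2, 11, 34)] with period length k = 10.
k is even, so the fundamental solution of x^2 - 292y^2 = 1 is (p_{k-1}, q_{k-1}) = (p_9, q_9); compute convergents through index 9.
Convergents (p_i = a_i*p_{i-1} + p_{i-2}, q_i = a_i*q_{i-1} + q_{i-2} with p_{-2}=0, p_{-1}=1, q_{-2}=1, q_{-1}=0):
  i=0: a_0=17, p_0 = 17*1 + 0 = 17, q_0 = 17*0 + 1 = 1.
  i=1: a_1=11, p_1 = 11*17 + 1 = 188, q_1 = 11*1 + 0 = 11.
  i=2: a_2=2, p_2 = 2*188 + 17 = 393, q_2 = 2*11 + 1 = 23.
  i=3: a_3=1, p_3 = 1*393 + 188 = 581, q_3 = 1*23 + 11 = 34.
  i=4: a_4=3, p_4 = 3*581 + 393 = 2136, q_4 = 3*34 + 23 = 125.
  i=5: a_5=8, p_5 = 8*2136 + 581 = 17669, q_5 = 8*125 + 34 = 1034.
  i=6: a_6=3, p_6 = 3*17669 + 2136 = 55143, q_6 = 3*1034 + 125 = 3227.
  i=7: a_7=1, p_7 = 1*55143 + 17669 = 72812, q_7 = 1*3227 + 1034 = 4261.
  i=8: a_8=2, p_8 = 2*72812 + 55143 = 200767, q_8 = 2*4261 + 3227 = 11749.
  i=9: a_9=11, p_9 = 11*200767 + 72812 = 2281249, q_9 = 11*11749 + 4261 = 133500.
Check: 2281249^2 - 292*133500^2 = 5204097000001 - 5204097000000 = 1, so (x, y) = (2281249, 133500) solves the equation, and by the theorem it is the least positive solution.

(x, y) = (2281249, 133500)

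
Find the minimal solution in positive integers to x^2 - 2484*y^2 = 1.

(x, y) = (7775, 156)

First expand sqrt(2484) as a continued fraction. With x_i = (sqrt(2484) + m_i)/d_i and (m_0, d_0) = (0, 1): a_0 = floor(sqrt(2484)) = 49, since 49^2 = 2401 <= 2484 < 2500 = 50^2.
Iterate m_{i+1} = d_i*a_i - m_i, d_{i+1} = (2484 - m_{i+1}^2)/d_i, a_{i+1} = floor((a_0 + m_{i+1})/d_{i+1}):
  m_1 = 1*49 - 0 = 49, d_1 = (2484 - 49^2)/1 = 83/1 = 83, a_1 = floor((49 + 49)/83) = 1.
  m_2 = 83*1 - 49 = 34, d_2 = (2484 - 34^2)/83 = 1328/83 = 16, a_2 = floor((49 + 34)/16) = 5.
  m_3 = 16*5 - 34 = 46, d_3 = (2484 - 46^2)/16 = 368/16 = 23, a_3 = floor((49 + 46)/23) = 4.
  m_4 = 23*4 - 46 = 46, d_4 = (2484 - 46^2)/23 = 368/23 = 16, a_4 = floor((49 + 46)/16) = 5.
  m_5 = 16*5 - 46 = 34, d_5 = (2484 - 34^2)/16 = 1328/16 = 83, a_5 = floor((49 + 34)/83) = 1.
  m_6 = 83*1 - 34 = 49, d_6 = (2484 - 49^2)/83 = 83/83 = 1, a_6 = floor((49 + 49)/1) = 98.
  m_7 = 1*98 - 49 = 49, d_7 = (2484 - 49^2)/1 = 83/1 = 83: (m_7, d_7) = (m_1, d_1) = (49, 83), so from here the quotients repeat a_1, ..., a_6; the period length is 6.
So sqrt(2484) = [49; (1, 5, 4, 5, 1, 98)] with period length k = 6.
k is even, so the fundamental solution of x^2 - 2484y^2 = 1 is (p_{k-1}, q_{k-1}) = (p_5, q_5); compute convergents through index 5.
Convergents (p_i = a_i*p_{i-1} + p_{i-2}, q_i = a_i*q_{i-1} + q_{i-2} with p_{-2}=0, p_{-1}=1, q_{-2}=1, q_{-1}=0):
  i=0: a_0=49, p_0 = 49*1 + 0 = 49, q_0 = 49*0 + 1 = 1.
  i=1: a_1=1, p_1 = 1*49 + 1 = 50, q_1 = 1*1 + 0 = 1.
  i=2: a_2=5, p_2 = 5*50 + 49 = 299, q_2 = 5*1 + 1 = 6.
  i=3: a_3=4, p_3 = 4*299 + 50 = 1246, q_3 = 4*6 + 1 = 25.
  i=4: a_4=5, p_4 = 5*1246 + 299 = 6529, q_4 = 5*25 + 6 = 131.
  i=5: a_5=1, p_5 = 1*6529 + 1246 = 7775, q_5 = 1*131 + 25 = 156.
Check: 7775^2 - 2484*156^2 = 60450625 - 60450624 = 1, so (x, y) = (7775, 156) solves the equation, and by the theorem it is the least positive solution.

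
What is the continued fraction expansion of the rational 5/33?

[0; 6, 1, 1, 2]

Run the Euclidean algorithm on 5 and 33; the successive quotients are the partial quotients a_0, a_1, ... (each step inverts the fractional part left over by the previous one):
  5 = 0*33 + 5, so a_0 = 0.
  33 = 6*5 + 3, so a_1 = 6.
  5 = 1*3 + 2, so a_2 = 1.
  3 = 1*2 + 1, so a_3 = 1.
  2 = 2*1 + 0, so a_4 = 2.
The remainder reaches 0 after 5 divisions, so the expansion has 5 partial quotients, read off in order.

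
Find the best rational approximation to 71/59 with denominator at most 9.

Expand x = 71/59 as a continued fraction with the Euclidean algorithm:
  71 = 1*59 + 12, so a_0 = 1.
  59 = 4*12 + 11, so a_1 = 4.
  12 = 1*11 + 1, so a_2 = 1.
  11 = 11*1 + 0, so a_3 = 11.
so x = [1; 4, 1, 11].
Convergents (p_i = a_i*p_{i-1} + p_{i-2}, q_i = a_i*q_{i-1} + q_{i-2} with p_{-2}=0, p_{-1}=1, q_{-2}=1, q_{-1}=0), until the denominator exceeds 9:
  i=0: a_0=1, p_0 = 1*1 + 0 = 1, q_0 = 1*0 + 1 = 1.
  i=1: a_1=4, p_1 = 4*1 + 1 = 5, q_1 = 4*1 + 0 = 4.
  i=2: a_2=1, p_2 = 1*5 + 1 = 6, q_2 = 1*4 + 1 = 5.
  i=3: a_3=11, p_3 = 11*6 + 5 = 71, q_3 = 11*5 + 4 = 59.
q_3 = 59 > 9, so the last convergent with denominator <= 9 is p_2/q_2 = 6/5.
The closest fraction with denominator <= 9 is either p_2/q_2 or the intermediate fraction (k*p_2 + p_1)/(k*q_2 + q_1) with the largest k >= 1 whose denominator stays <= 9; these approach x as k grows, and every other convergent or intermediate fraction in range is farther away.
Largest k: floor((9 - q_1)/q_2) = floor((9 - 4)/5) = 1.
That gives (1*6 + 5)/(1*5 + 4) = 11/9.
Compare the errors: |x - 6/5| = |71*5 - 6*59|/(59*5) = 1/295, and |x - 11/9| = |71*9 - 11*59|/(59*9) = 10/531.
Cross-multiplying, 1*531 = 531 < 2950 = 10*295, so 1/295 is smaller: the convergent 6/5 is closer to x than 11/9.

6/5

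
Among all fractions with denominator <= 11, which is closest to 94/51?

11/6

Expand x = 94/51 as a continued fraction with the Euclidean algorithm:
  94 = 1*51 + 43, so a_0 = 1.
  51 = 1*43 + 8, so a_1 = 1.
  43 = 5*8 + 3, so a_2 = 5.
  8 = 2*3 + 2, so a_3 = 2.
  3 = 1*2 + 1, so a_4 = 1.
  2 = 2*1 + 0, so a_5 = 2.
so x = [1; 1, 5, 2, 1, 2].
Convergents (p_i = a_i*p_{i-1} + p_{i-2}, q_i = a_i*q_{i-1} + q_{i-2} with p_{-2}=0, p_{-1}=1, q_{-2}=1, q_{-1}=0), until the denominator exceeds 11:
  i=0: a_0=1, p_0 = 1*1 + 0 = 1, q_0 = 1*0 + 1 = 1.
  i=1: a_1=1, p_1 = 1*1 + 1 = 2, q_1 = 1*1 + 0 = 1.
  i=2: a_2=5, p_2 = 5*2 + 1 = 11, q_2 = 5*1 + 1 = 6.
  i=3: a_3=2, p_3 = 2*11 + 2 = 24, q_3 = 2*6 + 1 = 13.
q_3 = 13 > 11, so the last convergent with denominator <= 11 is p_2/q_2 = 11/6.
The closest fraction with denominator <= 11 is either p_2/q_2 or the intermediate fraction (k*p_2 + p_1)/(k*q_2 + q_1) with the largest k >= 1 whose denominator stays <= 11; these approach x as k grows, and every other convergent or intermediate fraction in range is farther away.
Largest k: floor((11 - q_1)/q_2) = floor((11 - 1)/6) = 1.
That gives (1*11 + 2)/(1*6 + 1) = 13/7.
Compare the errors: |x - 11/6| = |94*6 - 11*51|/(51*6) = 3/306, and |x - 13/7| = |94*7 - 13*51|/(51*7) = 5/357.
Cross-multiplying, 3*357 = 1071 < 1530 = 5*306, so 3/306 is smaller: the convergent 11/6 is closer to x than 13/7.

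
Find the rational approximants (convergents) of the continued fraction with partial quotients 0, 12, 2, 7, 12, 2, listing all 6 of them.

0/1, 1/12, 2/25, 15/187, 182/2269, 379/4725

Using the convergent recurrence p_i = a_i*p_{i-1} + p_{i-2}, q_i = a_i*q_{i-1} + q_{i-2} with p_{-2}=0, p_{-1}=1, q_{-2}=1, q_{-1}=0:
  i=0: a_0=0, p_0 = 0*1 + 0 = 0, q_0 = 0*0 + 1 = 1.
  i=1: a_1=12, p_1 = 12*0 + 1 = 1, q_1 = 12*1 + 0 = 12.
  i=2: a_2=2, p_2 = 2*1 + 0 = 2, q_2 = 2*12 + 1 = 25.
  i=3: a_3=7, p_3 = 7*2 + 1 = 15, q_3 = 7*25 + 12 = 187.
  i=4: a_4=12, p_4 = 12*15 + 2 = 182, q_4 = 12*187 + 25 = 2269.
  i=5: a_5=2, p_5 = 2*182 + 15 = 379, q_5 = 2*2269 + 187 = 4725.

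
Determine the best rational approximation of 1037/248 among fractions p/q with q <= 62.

Expand x = 1037/248 as a continued fraction with the Euclidean algorithm:
  1037 = 4*248 + 45, so a_0 = 4.
  248 = 5*45 + 23, so a_1 = 5.
  45 = 1*23 + 22, so a_2 = 1.
  23 = 1*22 + 1, so a_3 = 1.
  22 = 22*1 + 0, so a_4 = 22.
so x = [4; 5, 1, 1, 22].
Convergents (p_i = a_i*p_{i-1} + p_{i-2}, q_i = a_i*q_{i-1} + q_{i-2} with p_{-2}=0, p_{-1}=1, q_{-2}=1, q_{-1}=0), until the denominator exceeds 62:
  i=0: a_0=4, p_0 = 4*1 + 0 = 4, q_0 = 4*0 + 1 = 1.
  i=1: a_1=5, p_1 = 5*4 + 1 = 21, q_1 = 5*1 + 0 = 5.
  i=2: a_2=1, p_2 = 1*21 + 4 = 25, q_2 = 1*5 + 1 = 6.
  i=3: a_3=1, p_3 = 1*25 + 21 = 46, q_3 = 1*6 + 5 = 11.
  i=4: a_4=22, p_4 = 22*46 + 25 = 1037, q_4 = 22*11 + 6 = 248.
q_4 = 248 > 62, so the last convergent with denominator <= 62 is p_3/q_3 = 46/11.
The closest fraction with denominator <= 62 is either p_3/q_3 or the intermediate fraction (k*p_3 + p_2)/(k*q_3 + q_2) with the largest k >= 1 whose denominator stays <= 62; these approach x as k grows, and every other convergent or intermediate fraction in range is farther away.
Largest k: floor((62 - q_2)/q_3) = floor((62 - 6)/11) = 5.
That gives (5*46 + 25)/(5*11 + 6) = 255/61.
Compare the errors: |x - 46/11| = |1037*11 - 46*248|/(248*11) = 1/2728, and |x - 255/61| = |1037*61 - 255*248|/(248*61) = 17/15128.
Cross-multiplying, 1*15128 = 15128 < 46376 = 17*2728, so 1/2728 is smaller: the convergent 46/11 is closer to x than 255/61.

46/11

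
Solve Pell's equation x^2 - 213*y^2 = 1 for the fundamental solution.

First expand sqrt(213) as a continued fraction. With x_i = (sqrt(213) + m_i)/d_i and (m_0, d_0) = (0, 1): a_0 = floor(sqrt(213)) = 14, since 14^2 = 196 <= 213 < 225 = 15^2.
Iterate m_{i+1} = d_i*a_i - m_i, d_{i+1} = (213 - m_{i+1}^2)/d_i, a_{i+1} = floor((a_0 + m_{i+1})/d_{i+1}):
  m_1 = 1*14 - 0 = 14, d_1 = (213 - 14^2)/1 = 17/1 = 17, a_1 = floor((14 + 14)/17) = 1.
  m_2 = 17*1 - 14 = 3, d_2 = (213 - 3^2)/17 = 204/17 = 12, a_2 = floor((14 + 3)/12) = 1.
  m_3 = 12*1 - 3 = 9, d_3 = (213 - 9^2)/12 = 132/12 = 11, a_3 = floor((14 + 9)/11) = 2.
  m_4 = 11*2 - 9 = 13, d_4 = (213 - 13^2)/11 = 44/11 = 4, a_4 = floor((14 + 13)/4) = 6.
  m_5 = 4*6 - 13 = 11, d_5 = (213 - 11^2)/4 = 92/4 = 23, a_5 = floor((14 + 11)/23) = 1.
  m_6 = 23*1 - 11 = 12, d_6 = (213 - 12^2)/23 = 69/23 = 3, a_6 = floor((14 + 12)/3) = 8.
  m_7 = 3*8 - 12 = 12, d_7 = (213 - 12^2)/3 = 69/3 = 23, a_7 = floor((14 + 12)/23) = 1.
  m_8 = 23*1 - 12 = 11, d_8 = (213 - 11^2)/23 = 92/23 = 4, a_8 = floor((14 + 11)/4) = 6.
  m_9 = 4*6 - 11 = 13, d_9 = (213 - 13^2)/4 = 44/4 = 11, a_9 = floor((14 + 13)/11) = 2.
  m_10 = 11*2 - 13 = 9, d_10 = (213 - 9^2)/11 = 132/11 = 12, a_10 = floor((14 + 9)/12) = 1.
  m_11 = 12*1 - 9 = 3, d_11 = (213 - 3^2)/12 = 204/12 = 17, a_11 = floor((14 + 3)/17) = 1.
  m_12 = 17*1 - 3 = 14, d_12 = (213 - 14^2)/17 = 17/17 = 1, a_12 = floor((14 + 14)/1) = 28.
  m_13 = 1*28 - 14 = 14, d_13 = (213 - 14^2)/1 = 17/1 = 17: (m_13, d_13) = (m_1, d_1) = (14, 17), so from here the quotients repeat a_1, ..., a_12; the period length is 12.
So sqrt(213) = [14; (1, 1, 2, 6, 1, 8, 1, 6, 2, 1, 1, 28)] with period length k = 12.
k is even, so the fundamental solution of x^2 - 213y^2 = 1 is (p_{k-1}, q_{k-1}) = (p_11, q_11); compute convergents through index 11.
Convergents (p_i = a_i*p_{i-1} + p_{i-2}, q_i = a_i*q_{i-1} + q_{i-2} with p_{-2}=0, p_{-1}=1, q_{-2}=1, q_{-1}=0):
  i=0: a_0=14, p_0 = 14*1 + 0 = 14, q_0 = 14*0 + 1 = 1.
  i=1: a_1=1, p_1 = 1*14 + 1 = 15, q_1 = 1*1 + 0 = 1.
  i=2: a_2=1, p_2 = 1*15 + 14 = 29, q_2 = 1*1 + 1 = 2.
  i=3: a_3=2, p_3 = 2*29 + 15 = 73, q_3 = 2*2 + 1 = 5.
  i=4: a_4=6, p_4 = 6*73 + 29 = 467, q_4 = 6*5 + 2 = 32.
  i=5: a_5=1, p_5 = 1*467 + 73 = 540, q_5 = 1*32 + 5 = 37.
  i=6: a_6=8, p_6 = 8*540 + 467 = 4787, q_6 = 8*37 + 32 = 328.
  i=7: a_7=1, p_7 = 1*4787 + 540 = 5327, q_7 = 1*328 + 37 = 365.
  i=8: a_8=6, p_8 = 6*5327 + 4787 = 36749, q_8 = 6*365 + 328 = 2518.
  i=9: a_9=2, p_9 = 2*36749 + 5327 = 78825, q_9 = 2*2518 + 365 = 5401.
  i=10: a_10=1, p_10 = 1*78825 + 36749 = 115574, q_10 = 1*5401 + 2518 = 7919.
  i=11: a_11=1, p_11 = 1*115574 + 78825 = 194399, q_11 = 1*7919 + 5401 = 13320.
Check: 194399^2 - 213*13320^2 = 37790971201 - 37790971200 = 1, so (x, y) = (194399, 13320) solves the equation, and by the theorem it is the least positive solution.

(x, y) = (194399, 13320)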